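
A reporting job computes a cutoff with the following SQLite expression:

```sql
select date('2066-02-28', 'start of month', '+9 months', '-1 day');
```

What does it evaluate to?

2066-10-31

`start of month` rewinds 2066-02-28 to 2066-02-01.
Adding +9 months to 2066-02-01 gives 2066-11-01.
Going back 1 day from 2066-11-01 reaches 2066-10-31 (last day of October, 31 days).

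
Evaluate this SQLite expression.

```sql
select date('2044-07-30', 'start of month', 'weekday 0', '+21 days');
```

`start of month` rewinds 2044-07-30 to 2044-07-01.
`weekday 0` advances to the next Sunday; 2044-07-01 is a Friday, so it moves forward to 2044-07-03.
Advancing 21 more days within July lands on 2044-07-24.

2044-07-24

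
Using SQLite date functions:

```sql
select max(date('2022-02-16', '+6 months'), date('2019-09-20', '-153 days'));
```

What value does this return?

2022-08-16

date('2022-02-16', '+6 months') → 2022-08-16.
date('2019-09-20', '-153 days') → 2019-04-20.
Later of the two is 2022-08-16.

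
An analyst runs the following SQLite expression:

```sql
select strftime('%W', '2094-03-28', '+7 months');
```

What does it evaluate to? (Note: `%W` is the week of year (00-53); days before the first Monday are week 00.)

First apply '+7 months': 2094-03-28 → 2094-10-28.
2094-10-28 is a Thursday. SQLite's %W counts Mondays since the year started; the result is 43.

43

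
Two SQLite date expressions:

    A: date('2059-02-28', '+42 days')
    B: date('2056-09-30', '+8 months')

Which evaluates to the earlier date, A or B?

B

A = 2059-04-11.
B = 2057-05-30.
B is earlier.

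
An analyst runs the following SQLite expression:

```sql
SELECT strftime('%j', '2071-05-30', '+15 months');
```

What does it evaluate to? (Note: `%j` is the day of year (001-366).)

First apply '+15 months': 2071-05-30 → 2072-08-30.
Day-of-year for 2072-08-30: days since 2072-01-01 inclusive = 243, zero-padded to 243.

243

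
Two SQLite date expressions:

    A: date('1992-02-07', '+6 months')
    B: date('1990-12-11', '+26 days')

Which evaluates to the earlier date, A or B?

B

A = 1992-08-07.
B = 1991-01-06.
B is earlier.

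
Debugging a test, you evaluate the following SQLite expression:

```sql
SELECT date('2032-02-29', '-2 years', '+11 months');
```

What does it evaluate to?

2031-02-01

Adding -2 years to 2032-02-29 targets 2030-02-29, but 2030 is not a leap year, so SQLite normalizes to 2030-03-01.
Adding +11 months to 2030-03-01 gives 2031-02-01.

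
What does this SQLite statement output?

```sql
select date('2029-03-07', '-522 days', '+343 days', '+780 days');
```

Applying '-522 days' to 2029-03-07: counting 522 days back gives 2027-10-02.
Applying '+343 days' to 2027-10-02: counting 343 days forward gives 2028-09-09.
Applying '+780 days' to 2028-09-09: counting 780 days forward gives 2030-10-29.

2030-10-29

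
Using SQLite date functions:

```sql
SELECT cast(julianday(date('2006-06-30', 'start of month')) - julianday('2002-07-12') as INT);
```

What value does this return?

1420

`start of month` rewinds 2006-06-30 to 2006-06-01.
19 days remain in July 2002 after the 12th (31 − 12).
Full months from August 2002 through May 2006 contribute their day counts.
Then 1 day into June 2006.
Total: 19 + 31 + 30 + 31 + 30 + 31 + 31 + 28 + 31 + 30 + 31 + 30 + 31 + 31 + 30 + 31 + 30 + 31 + 31 + 29 + 31 + 30 + 31 + 30 + 31 + 31 + 30 + 31 + 30 + 31 + 31 + 28 + 31 + 30 + 31 + 30 + 31 + 31 + 30 + 31 + 30 + 31 + 31 + 28 + 31 + 30 + 31 + 1 = 1420.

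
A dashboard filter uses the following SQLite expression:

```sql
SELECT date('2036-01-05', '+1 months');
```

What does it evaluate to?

2036-02-05

Adding +1 month to 2036-01-05 gives 2036-02-05.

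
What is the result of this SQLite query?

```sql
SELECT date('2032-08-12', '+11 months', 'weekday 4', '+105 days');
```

Adding +11 months to 2032-08-12 gives 2033-07-12.
`weekday 4` advances to the next Thursday; 2033-07-12 is a Tuesday, so it moves forward to 2033-07-14.
Applying '+105 days' to 2033-07-14: counting 105 days forward gives 2033-10-27.

2033-10-27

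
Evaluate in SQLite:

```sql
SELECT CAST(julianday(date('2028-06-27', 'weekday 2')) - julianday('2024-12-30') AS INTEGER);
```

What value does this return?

1275

`weekday 2` advances to the next Tuesday; 2028-06-27 is already a Tuesday, so it stays at 2028-06-27.
1 day remains in December 2024 after the 30th (31 − 30).
Full months from January 2025 through May 2028 contribute their day counts.
Then 27 days into June 2028.
Total: 1 + 31 + 28 + 31 + 30 + 31 + 30 + 31 + 31 + 30 + 31 + 30 + 31 + 31 + 28 + 31 + 30 + 31 + 30 + 31 + 31 + 30 + 31 + 30 + 31 + 31 + 28 + 31 + 30 + 31 + 30 + 31 + 31 + 30 + 31 + 30 + 31 + 31 + 29 + 31 + 30 + 31 + 27 = 1275.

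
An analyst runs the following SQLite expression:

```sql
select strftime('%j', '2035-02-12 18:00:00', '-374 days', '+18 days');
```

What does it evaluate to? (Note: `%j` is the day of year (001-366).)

052

First apply '-374 days', '+18 days': 2035-02-12 18:00:00 → 2034-02-21 18:00:00.
Day-of-year for 2034-02-21: days since 2034-01-01 inclusive = 52, zero-padded to 052.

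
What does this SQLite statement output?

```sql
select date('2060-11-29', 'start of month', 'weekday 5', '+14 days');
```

2060-11-19

`start of month` rewinds 2060-11-29 to 2060-11-01.
`weekday 5` advances to the next Friday; 2060-11-01 is a Monday, so it moves forward to 2060-11-05.
Advancing 14 more days within November lands on 2060-11-19.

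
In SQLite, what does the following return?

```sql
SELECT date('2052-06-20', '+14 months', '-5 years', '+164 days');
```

2049-01-31

Adding +14 months to 2052-06-20 gives 2053-08-20.
Adding -5 years to 2053-08-20 gives 2048-08-20.
Applying '+164 days' to 2048-08-20: counting 164 days forward gives 2049-01-31.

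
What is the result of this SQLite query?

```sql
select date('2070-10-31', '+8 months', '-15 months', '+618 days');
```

Adding +8 months to 2070-10-31 targets 2071-06-31. June 2071 has only 30 days, so SQLite normalizes the 1-day overflow forward to 2071-07-01.
Adding -15 months to 2071-07-01 gives 2070-04-01.
Applying '+618 days' to 2070-04-01: counting 618 days forward gives 2071-12-10.

2071-12-10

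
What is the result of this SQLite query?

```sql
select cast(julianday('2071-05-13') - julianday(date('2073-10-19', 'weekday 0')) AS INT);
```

-893

`weekday 0` advances to the next Sunday; 2073-10-19 is a Thursday, so it moves forward to 2073-10-22.
18 days remain in May 2071 after the 13th (31 − 13).
Full months from June 2071 through September 2073 contribute their day counts.
Then 22 days into October 2073.
Total: 18 + 30 + 31 + 31 + 30 + 31 + 30 + 31 + 31 + 29 + 31 + 30 + 31 + 30 + 31 + 31 + 30 + 31 + 30 + 31 + 31 + 28 + 31 + 30 + 31 + 30 + 31 + 31 + 30 + 22 = 893.
The subtraction is earlier − later, so the result is −893 → -893.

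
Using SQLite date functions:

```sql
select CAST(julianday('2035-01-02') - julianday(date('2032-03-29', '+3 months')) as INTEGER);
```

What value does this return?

Adding +3 months to 2032-03-29 gives 2032-06-29.
1 day remains in June 2032 after the 29th (30 − 29).
Full months from July 2032 through December 2034 contribute their day counts.
Then 2 days into January 2035.
Total: 1 + 31 + 31 + 30 + 31 + 30 + 31 + 31 + 28 + 31 + 30 + 31 + 30 + 31 + 31 + 30 + 31 + 30 + 31 + 31 + 28 + 31 + 30 + 31 + 30 + 31 + 31 + 30 + 31 + 30 + 31 + 2 = 917.

917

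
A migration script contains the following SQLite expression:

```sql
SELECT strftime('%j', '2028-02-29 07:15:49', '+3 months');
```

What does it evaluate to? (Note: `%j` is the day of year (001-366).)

150

First apply '+3 months': 2028-02-29 07:15:49 → 2028-05-29 07:15:49.
Day-of-year for 2028-05-29: days since 2028-01-01 inclusive = 150, zero-padded to 150.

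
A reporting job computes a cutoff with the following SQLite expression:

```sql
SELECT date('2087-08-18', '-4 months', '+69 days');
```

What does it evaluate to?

2087-06-26

Adding -4 months to 2087-08-18 gives 2087-04-18.
Applying '+69 days' to 2087-04-18: counting 69 days forward gives 2087-06-26.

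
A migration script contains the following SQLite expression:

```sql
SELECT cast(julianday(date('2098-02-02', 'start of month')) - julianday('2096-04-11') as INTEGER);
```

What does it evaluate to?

661

`start of month` rewinds 2098-02-02 to 2098-02-01.
19 days remain in April 2096 after the 11th (30 − 11).
Full months from May 2096 through January 2098 contribute their day counts.
Then 1 day into February 2098.
Total: 19 + 31 + 30 + 31 + 31 + 30 + 31 + 30 + 31 + 31 + 28 + 31 + 30 + 31 + 30 + 31 + 31 + 30 + 31 + 30 + 31 + 31 + 1 = 661.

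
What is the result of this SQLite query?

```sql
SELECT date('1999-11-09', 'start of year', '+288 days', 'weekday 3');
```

`start of year` rewinds 1999-11-09 to 1999-01-01.
Applying '+288 days' to 1999-01-01: counting 288 days forward gives 1999-10-16.
`weekday 3` advances to the next Wednesday; 1999-10-16 is a Saturday, so it moves forward to 1999-10-20.

1999-10-20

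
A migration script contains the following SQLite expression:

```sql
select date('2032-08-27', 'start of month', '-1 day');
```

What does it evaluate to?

`start of month` rewinds 2032-08-27 to 2032-08-01.
Going back 1 day from 2032-08-01 reaches 2032-07-31 (last day of July, 31 days).

2032-07-31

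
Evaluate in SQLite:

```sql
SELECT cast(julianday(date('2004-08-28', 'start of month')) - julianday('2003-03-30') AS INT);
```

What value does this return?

`start of month` rewinds 2004-08-28 to 2004-08-01.
1 day remains in March 2003 after the 30th (31 − 30).
Full months from April 2003 through July 2004 contribute their day counts.
Then 1 day into August 2004.
Total: 1 + 30 + 31 + 30 + 31 + 31 + 30 + 31 + 30 + 31 + 31 + 29 + 31 + 30 + 31 + 30 + 31 + 1 = 490.

490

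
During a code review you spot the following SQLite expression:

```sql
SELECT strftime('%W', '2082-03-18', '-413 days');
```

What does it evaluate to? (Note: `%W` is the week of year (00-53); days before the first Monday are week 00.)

04

First apply '-413 days': 2082-03-18 → 2081-01-29.
2081-01-29 is a Wednesday. SQLite's %W counts Mondays since the year started; the result is 04.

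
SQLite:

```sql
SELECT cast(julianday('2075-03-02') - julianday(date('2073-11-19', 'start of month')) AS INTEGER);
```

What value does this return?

`start of month` rewinds 2073-11-19 to 2073-11-01.
29 days remain in November 2073 after the 1st (30 − 1).
Full months from December 2073 through February 2075 contribute their day counts.
Then 2 days into March 2075.
Total: 29 + 31 + 31 + 28 + 31 + 30 + 31 + 30 + 31 + 31 + 30 + 31 + 30 + 31 + 31 + 28 + 2 = 486.

486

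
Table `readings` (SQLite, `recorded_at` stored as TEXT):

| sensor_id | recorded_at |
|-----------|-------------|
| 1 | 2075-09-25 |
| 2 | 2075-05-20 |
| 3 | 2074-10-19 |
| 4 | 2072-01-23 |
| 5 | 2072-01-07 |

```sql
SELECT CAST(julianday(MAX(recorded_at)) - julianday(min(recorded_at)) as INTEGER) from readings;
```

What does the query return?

1357

MIN = 2072-01-07, MAX = 2075-09-25.
24 days remain in January 2072 after the 7th (31 − 7).
Full months from February 2072 through August 2075 contribute their day counts.
Then 25 days into September 2075.
Total: 24 + 29 + 31 + 30 + 31 + 30 + 31 + 31 + 30 + 31 + 30 + 31 + 31 + 28 + 31 + 30 + 31 + 30 + 31 + 31 + 30 + 31 + 30 + 31 + 31 + 28 + 31 + 30 + 31 + 30 + 31 + 31 + 30 + 31 + 30 + 31 + 31 + 28 + 31 + 30 + 31 + 30 + 31 + 31 + 25 = 1357.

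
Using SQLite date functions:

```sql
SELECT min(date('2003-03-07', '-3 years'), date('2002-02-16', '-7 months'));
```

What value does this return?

date('2003-03-07', '-3 years') → 2000-03-07.
date('2002-02-16', '-7 months') → 2001-07-16.
Earlier of the two is 2000-03-07.

2000-03-07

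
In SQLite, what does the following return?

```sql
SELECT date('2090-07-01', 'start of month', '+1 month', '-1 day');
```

2090-07-31

`start of month` rewinds 2090-07-01 to 2090-07-01.
Adding +1 month to 2090-07-01 gives 2090-08-01.
Going back 1 day from 2090-08-01 reaches 2090-07-31 (last day of July, 31 days).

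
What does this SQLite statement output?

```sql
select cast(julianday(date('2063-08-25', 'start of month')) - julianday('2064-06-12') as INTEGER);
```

-316

`start of month` rewinds 2063-08-25 to 2063-08-01.
30 days remain in August 2063 after the 1st (31 − 1).
Full months from September 2063 through May 2064 contribute their day counts.
Then 12 days into June 2064.
Total: 30 + 30 + 31 + 30 + 31 + 31 + 29 + 31 + 30 + 31 + 12 = 316.
The subtraction is earlier − later, so the result is −316 → -316.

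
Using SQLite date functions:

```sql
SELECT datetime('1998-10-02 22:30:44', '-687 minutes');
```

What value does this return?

687 minutes = 11h 27m; -687 minutes from 1998-10-02 22:30:44 is 1998-10-02 11:03:44.

1998-10-02 11:03:44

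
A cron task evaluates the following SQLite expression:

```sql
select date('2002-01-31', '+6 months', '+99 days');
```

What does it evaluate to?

2002-11-07

Adding +6 months to 2002-01-31 gives 2002-07-31.
Applying '+99 days' to 2002-07-31: counting 99 days forward gives 2002-11-07.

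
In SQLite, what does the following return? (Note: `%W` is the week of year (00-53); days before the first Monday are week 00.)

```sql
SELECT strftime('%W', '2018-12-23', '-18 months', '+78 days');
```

36

First apply '-18 months', '+78 days': 2018-12-23 → 2017-09-09.
2017-09-09 is a Saturday. SQLite's %W counts Mondays since the year started; the result is 36.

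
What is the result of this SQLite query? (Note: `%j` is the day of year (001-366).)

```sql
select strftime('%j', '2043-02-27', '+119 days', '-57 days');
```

120

First apply '+119 days', '-57 days': 2043-02-27 → 2043-04-30.
Day-of-year for 2043-04-30: days since 2043-01-01 inclusive = 120, zero-padded to 120.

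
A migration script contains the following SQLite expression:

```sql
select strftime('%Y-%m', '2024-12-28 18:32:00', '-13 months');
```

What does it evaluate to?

2023-11

First apply '-13 months': 2024-12-28 18:32:00 → 2023-11-28 18:32:00.
`%Y-%m` extracts the year-month: 2023-11.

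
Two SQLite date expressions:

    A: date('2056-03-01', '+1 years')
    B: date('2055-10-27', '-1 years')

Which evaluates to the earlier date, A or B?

B

A = 2057-03-01.
B = 2054-10-27.
B is earlier.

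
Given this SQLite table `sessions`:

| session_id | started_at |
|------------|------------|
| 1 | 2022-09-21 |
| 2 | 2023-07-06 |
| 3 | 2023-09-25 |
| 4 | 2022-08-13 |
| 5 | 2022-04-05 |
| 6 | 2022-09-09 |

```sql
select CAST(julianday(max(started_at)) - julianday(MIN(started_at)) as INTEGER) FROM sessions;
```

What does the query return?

538

MIN = 2022-04-05, MAX = 2023-09-25.
25 days remain in April 2022 after the 5th (30 − 5).
Full months from May 2022 through August 2023 contribute their day counts.
Then 25 days into September 2023.
Total: 25 + 31 + 30 + 31 + 31 + 30 + 31 + 30 + 31 + 31 + 28 + 31 + 30 + 31 + 30 + 31 + 31 + 25 = 538.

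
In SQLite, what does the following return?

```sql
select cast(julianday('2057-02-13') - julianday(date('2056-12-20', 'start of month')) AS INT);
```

`start of month` rewinds 2056-12-20 to 2056-12-01.
30 days remain in December 2056 after the 1st (31 − 1).
January 2057: 31 days.
Then 13 days into February 2057.
Total: 30 + 31 + 13 = 74.

74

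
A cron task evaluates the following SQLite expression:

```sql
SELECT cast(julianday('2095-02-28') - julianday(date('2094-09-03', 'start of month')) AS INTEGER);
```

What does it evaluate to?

180

`start of month` rewinds 2094-09-03 to 2094-09-01.
29 days remain in September 2094 after the 1st (30 − 1).
October 2094: 31 days.
November 2094: 30 days.
December 2094: 31 days.
January 2095: 31 days.
Then 28 days into February 2095.
Total: 29 + 31 + 30 + 31 + 31 + 28 = 180.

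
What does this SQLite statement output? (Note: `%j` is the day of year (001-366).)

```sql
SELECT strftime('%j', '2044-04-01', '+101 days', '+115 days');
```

308

First apply '+101 days', '+115 days': 2044-04-01 → 2044-11-03.
Day-of-year for 2044-11-03: days since 2044-01-01 inclusive = 308, zero-padded to 308.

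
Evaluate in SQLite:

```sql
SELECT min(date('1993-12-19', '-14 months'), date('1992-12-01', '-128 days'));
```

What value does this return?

date('1993-12-19', '-14 months') → 1992-10-19.
date('1992-12-01', '-128 days') → 1992-07-26.
Earlier of the two is 1992-07-26.

1992-07-26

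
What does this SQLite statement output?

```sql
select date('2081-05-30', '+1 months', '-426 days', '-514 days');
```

Adding +1 month to 2081-05-30 gives 2081-06-30.
Applying '-426 days' to 2081-06-30: counting 426 days back gives 2080-04-30.
Applying '-514 days' to 2080-04-30: counting 514 days back gives 2078-12-03.

2078-12-03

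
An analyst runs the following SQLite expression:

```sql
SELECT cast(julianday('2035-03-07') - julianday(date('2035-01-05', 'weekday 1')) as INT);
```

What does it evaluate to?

`weekday 1` advances to the next Monday; 2035-01-05 is a Friday, so it moves forward to 2035-01-08.
23 days remain in January 2035 after the 8th (31 − 8).
February 2035: 28 days.
Then 7 days into March 2035.
Total: 23 + 28 + 7 = 58.

58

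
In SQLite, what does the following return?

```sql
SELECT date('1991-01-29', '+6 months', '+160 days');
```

1992-01-05

Adding +6 months to 1991-01-29 gives 1991-07-29.
Applying '+160 days' to 1991-07-29: counting 160 days forward gives 1992-01-05.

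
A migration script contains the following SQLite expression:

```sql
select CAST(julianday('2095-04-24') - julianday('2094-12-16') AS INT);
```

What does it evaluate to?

15 days remain in December 2094 after the 16th (31 − 16).
January 2095: 31 days.
February 2095: 28 days.
March 2095: 31 days.
Then 24 days into April 2095.
Total: 15 + 31 + 28 + 31 + 24 = 129.

129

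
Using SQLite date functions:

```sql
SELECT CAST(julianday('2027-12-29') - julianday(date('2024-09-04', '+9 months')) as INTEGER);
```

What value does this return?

938

Adding +9 months to 2024-09-04 gives 2025-06-04.
26 days remain in June 2025 after the 4th (30 − 4).
Full months from July 2025 through November 2027 contribute their day counts.
Then 29 days into December 2027.
Total: 26 + 31 + 31 + 30 + 31 + 30 + 31 + 31 + 28 + 31 + 30 + 31 + 30 + 31 + 31 + 30 + 31 + 30 + 31 + 31 + 28 + 31 + 30 + 31 + 30 + 31 + 31 + 30 + 31 + 30 + 29 = 938.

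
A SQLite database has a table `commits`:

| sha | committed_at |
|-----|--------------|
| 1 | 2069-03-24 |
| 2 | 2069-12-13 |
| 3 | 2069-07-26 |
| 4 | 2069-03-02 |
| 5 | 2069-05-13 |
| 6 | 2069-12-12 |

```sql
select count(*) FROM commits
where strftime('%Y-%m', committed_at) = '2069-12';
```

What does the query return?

Rows with year-month 2069-12: 2069-12-13, 2069-12-12 → 2.

2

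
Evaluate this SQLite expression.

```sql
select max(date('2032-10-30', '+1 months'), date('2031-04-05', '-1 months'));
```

2032-11-30

date('2032-10-30', '+1 months') → 2032-11-30.
date('2031-04-05', '-1 months') → 2031-03-05.
Later of the two is 2032-11-30.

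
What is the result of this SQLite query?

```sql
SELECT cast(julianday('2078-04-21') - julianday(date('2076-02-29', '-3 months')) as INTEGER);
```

Adding -3 months to 2076-02-29 gives 2075-11-29.
1 day remains in November 2075 after the 29th (30 − 29).
Full months from December 2075 through March 2078 contribute their day counts.
Then 21 days into April 2078.
Total: 1 + 31 + 31 + 29 + 31 + 30 + 31 + 30 + 31 + 31 + 30 + 31 + 30 + 31 + 31 + 28 + 31 + 30 + 31 + 30 + 31 + 31 + 30 + 31 + 30 + 31 + 31 + 28 + 31 + 21 = 874.

874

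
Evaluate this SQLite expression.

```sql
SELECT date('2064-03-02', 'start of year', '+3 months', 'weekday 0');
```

`start of year` rewinds 2064-03-02 to 2064-01-01.
Adding +3 months to 2064-01-01 gives 2064-04-01.
`weekday 0` advances to the next Sunday; 2064-04-01 is a Tuesday, so it moves forward to 2064-04-06.

2064-04-06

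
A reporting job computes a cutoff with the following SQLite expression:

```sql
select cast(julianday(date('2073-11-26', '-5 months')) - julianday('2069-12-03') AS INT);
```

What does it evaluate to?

1301

Adding -5 months to 2073-11-26 gives 2073-06-26.
28 days remain in December 2069 after the 3rd (31 − 3).
Full months from January 2070 through May 2073 contribute their day counts.
Then 26 days into June 2073.
Total: 28 + 31 + 28 + 31 + 30 + 31 + 30 + 31 + 31 + 30 + 31 + 30 + 31 + 31 + 28 + 31 + 30 + 31 + 30 + 31 + 31 + 30 + 31 + 30 + 31 + 31 + 29 + 31 + 30 + 31 + 30 + 31 + 31 + 30 + 31 + 30 + 31 + 31 + 28 + 31 + 30 + 31 + 26 = 1301.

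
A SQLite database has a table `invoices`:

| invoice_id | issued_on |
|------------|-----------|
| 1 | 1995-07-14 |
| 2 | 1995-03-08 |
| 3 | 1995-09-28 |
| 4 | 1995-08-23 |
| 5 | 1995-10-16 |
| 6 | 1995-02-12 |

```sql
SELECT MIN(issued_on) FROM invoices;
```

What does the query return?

1995-02-12

MIN over {1995-02-12, 1995-03-08, 1995-07-14, 1995-08-23, 1995-09-28, 1995-10-16}.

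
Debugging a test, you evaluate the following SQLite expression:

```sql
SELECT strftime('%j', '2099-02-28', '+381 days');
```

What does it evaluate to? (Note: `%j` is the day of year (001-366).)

075

First apply '+381 days': 2099-02-28 → 2100-03-16.
Day-of-year for 2100-03-16: days since 2100-01-01 inclusive = 75, zero-padded to 075.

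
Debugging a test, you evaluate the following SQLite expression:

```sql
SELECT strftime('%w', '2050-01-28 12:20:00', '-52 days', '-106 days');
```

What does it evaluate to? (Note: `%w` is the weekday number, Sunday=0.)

1

First apply '-52 days', '-106 days': 2050-01-28 12:20:00 → 2049-08-23 12:20:00.
2049-08-23 is a Monday; with Sunday=0 that is 1.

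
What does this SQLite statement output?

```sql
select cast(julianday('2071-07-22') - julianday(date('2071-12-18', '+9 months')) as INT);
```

Adding +9 months to 2071-12-18 gives 2072-09-18.
9 days remain in July 2071 after the 22nd (31 − 22).
Full months from August 2071 through August 2072 contribute their day counts.
Then 18 days into September 2072.
Total: 9 + 31 + 30 + 31 + 30 + 31 + 31 + 29 + 31 + 30 + 31 + 30 + 31 + 31 + 18 = 424.
The subtraction is earlier − later, so the result is −424 → -424.

-424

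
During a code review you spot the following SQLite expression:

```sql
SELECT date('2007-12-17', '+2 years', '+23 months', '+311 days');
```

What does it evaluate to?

2012-09-23

Adding +2 years to 2007-12-17 gives 2009-12-17.
Adding +23 months to 2009-12-17 gives 2011-11-17.
Applying '+311 days' to 2011-11-17: counting 311 days forward gives 2012-09-23.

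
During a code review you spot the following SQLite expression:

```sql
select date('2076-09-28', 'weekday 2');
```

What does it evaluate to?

2076-09-29

`weekday 2` advances to the next Tuesday; 2076-09-28 is a Monday, so it moves forward to 2076-09-29.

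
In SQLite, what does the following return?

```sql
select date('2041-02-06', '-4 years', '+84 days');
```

2037-05-01

Adding -4 years to 2041-02-06 gives 2037-02-06.
Applying '+84 days' to 2037-02-06: counting 84 days forward gives 2037-05-01.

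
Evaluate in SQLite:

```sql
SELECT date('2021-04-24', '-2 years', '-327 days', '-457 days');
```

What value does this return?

2017-03-01

Adding -2 years to 2021-04-24 gives 2019-04-24.
Applying '-327 days' to 2019-04-24: counting 327 days back gives 2018-06-01.
Applying '-457 days' to 2018-06-01: counting 457 days back gives 2017-03-01.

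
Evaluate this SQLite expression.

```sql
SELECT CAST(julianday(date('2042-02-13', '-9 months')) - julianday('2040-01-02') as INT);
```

Adding -9 months to 2042-02-13 gives 2041-05-13.
29 days remain in January 2040 after the 2nd (31 − 2).
Full months from February 2040 through April 2041 contribute their day counts.
Then 13 days into May 2041.
Total: 29 + 29 + 31 + 30 + 31 + 30 + 31 + 31 + 30 + 31 + 30 + 31 + 31 + 28 + 31 + 30 + 13 = 497.

497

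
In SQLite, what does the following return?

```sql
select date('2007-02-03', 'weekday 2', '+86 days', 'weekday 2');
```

2007-05-08

`weekday 2` advances to the next Tuesday; 2007-02-03 is a Saturday, so it moves forward to 2007-02-06.
Applying '+86 days' to 2007-02-06: counting 86 days forward gives 2007-05-03.
`weekday 2` advances to the next Tuesday; 2007-05-03 is a Thursday, so it moves forward to 2007-05-08.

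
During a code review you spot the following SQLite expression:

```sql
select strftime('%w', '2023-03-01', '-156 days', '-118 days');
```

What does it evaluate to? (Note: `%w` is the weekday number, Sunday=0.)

First apply '-156 days', '-118 days': 2023-03-01 → 2022-05-31.
2022-05-31 is a Tuesday; with Sunday=0 that is 2.

2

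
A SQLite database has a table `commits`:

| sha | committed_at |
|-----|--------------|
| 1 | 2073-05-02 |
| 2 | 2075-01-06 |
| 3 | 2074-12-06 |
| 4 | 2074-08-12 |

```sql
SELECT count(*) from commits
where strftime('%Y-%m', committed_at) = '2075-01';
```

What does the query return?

1

Rows with year-month 2075-01: 2075-01-06 → 1.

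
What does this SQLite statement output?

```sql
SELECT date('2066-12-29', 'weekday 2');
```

2067-01-04

`weekday 2` advances to the next Tuesday; 2066-12-29 is a Wednesday, so it moves forward to 2067-01-04.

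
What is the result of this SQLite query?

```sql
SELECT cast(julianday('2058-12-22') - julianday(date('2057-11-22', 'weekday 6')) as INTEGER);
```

`weekday 6` advances to the next Saturday; 2057-11-22 is a Thursday, so it moves forward to 2057-11-24.
6 days remain in November 2057 after the 24th (30 − 24).
Full months from December 2057 through November 2058 contribute their day counts.
Then 22 days into December 2058.
Total: 6 + 31 + 31 + 28 + 31 + 30 + 31 + 30 + 31 + 31 + 30 + 31 + 30 + 22 = 393.

393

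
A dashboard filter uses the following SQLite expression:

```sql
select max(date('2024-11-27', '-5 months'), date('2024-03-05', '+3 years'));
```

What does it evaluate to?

date('2024-11-27', '-5 months') → 2024-06-27.
date('2024-03-05', '+3 years') → 2027-03-05.
Later of the two is 2027-03-05.

2027-03-05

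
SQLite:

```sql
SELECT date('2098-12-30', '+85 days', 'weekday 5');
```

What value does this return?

2099-03-27

Applying '+85 days' to 2098-12-30: counting 85 days forward gives 2099-03-25.
`weekday 5` advances to the next Friday; 2099-03-25 is a Wednesday, so it moves forward to 2099-03-27.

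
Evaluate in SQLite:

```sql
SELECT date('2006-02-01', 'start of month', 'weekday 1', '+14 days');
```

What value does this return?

2006-02-20

`start of month` rewinds 2006-02-01 to 2006-02-01.
`weekday 1` advances to the next Monday; 2006-02-01 is a Wednesday, so it moves forward to 2006-02-06.
Advancing 14 more days within February lands on 2006-02-20.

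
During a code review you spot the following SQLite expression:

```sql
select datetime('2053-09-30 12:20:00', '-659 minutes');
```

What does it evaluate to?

659 minutes = 10h 59m; -659 minutes from 2053-09-30 12:20:00 is 2053-09-30 01:21:00.

2053-09-30 01:21:00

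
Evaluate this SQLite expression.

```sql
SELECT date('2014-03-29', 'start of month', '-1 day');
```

2014-02-28

`start of month` rewinds 2014-03-29 to 2014-03-01.
Going back 1 day from 2014-03-01 reaches 2014-02-28 (last day of February, 28 days).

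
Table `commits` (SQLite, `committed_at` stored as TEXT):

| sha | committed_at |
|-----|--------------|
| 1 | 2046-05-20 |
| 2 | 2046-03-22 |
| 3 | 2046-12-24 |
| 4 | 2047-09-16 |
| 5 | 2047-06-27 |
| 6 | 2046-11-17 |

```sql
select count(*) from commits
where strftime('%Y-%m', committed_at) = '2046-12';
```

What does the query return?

1

Rows with year-month 2046-12: 2046-12-24 → 1.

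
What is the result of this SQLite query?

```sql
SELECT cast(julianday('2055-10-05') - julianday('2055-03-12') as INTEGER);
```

207

19 days remain in March 2055 after the 12th (31 − 12).
Full months from April 2055 through September 2055 contribute their day counts.
Then 5 days into October 2055.
Total: 19 + 30 + 31 + 30 + 31 + 31 + 30 + 5 = 207.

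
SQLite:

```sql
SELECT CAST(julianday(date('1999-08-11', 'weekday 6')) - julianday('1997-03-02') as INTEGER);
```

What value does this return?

895

`weekday 6` advances to the next Saturday; 1999-08-11 is a Wednesday, so it moves forward to 1999-08-14.
29 days remain in March 1997 after the 2nd (31 − 2).
Full months from April 1997 through July 1999 contribute their day counts.
Then 14 days into August 1999.
Total: 29 + 30 + 31 + 30 + 31 + 31 + 30 + 31 + 30 + 31 + 31 + 28 + 31 + 30 + 31 + 30 + 31 + 31 + 30 + 31 + 30 + 31 + 31 + 28 + 31 + 30 + 31 + 30 + 31 + 14 = 895.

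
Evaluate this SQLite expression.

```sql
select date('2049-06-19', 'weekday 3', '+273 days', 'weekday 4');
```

2050-03-24

`weekday 3` advances to the next Wednesday; 2049-06-19 is a Saturday, so it moves forward to 2049-06-23.
Applying '+273 days' to 2049-06-23: counting 273 days forward gives 2050-03-23.
`weekday 4` advances to the next Thursday; 2050-03-23 is a Wednesday, so it moves forward to 2050-03-24.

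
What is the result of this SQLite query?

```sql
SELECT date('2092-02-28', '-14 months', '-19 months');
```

2089-05-28

Adding -14 months to 2092-02-28 gives 2090-12-28.
Adding -19 months to 2090-12-28 gives 2089-05-28.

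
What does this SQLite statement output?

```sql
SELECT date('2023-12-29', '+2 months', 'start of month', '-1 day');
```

Adding +2 months to 2023-12-29 gives 2024-02-29.
`start of month` rewinds 2024-02-29 to 2024-02-01.
Going back 1 day from 2024-02-01 reaches 2024-01-31 (last day of January, 31 days).

2024-01-31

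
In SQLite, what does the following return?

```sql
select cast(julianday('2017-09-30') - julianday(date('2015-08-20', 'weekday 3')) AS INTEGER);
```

766

`weekday 3` advances to the next Wednesday; 2015-08-20 is a Thursday, so it moves forward to 2015-08-26.
5 days remain in August 2015 after the 26th (31 − 26).
Full months from September 2015 through August 2017 contribute their day counts.
Then 30 days into September 2017.
Total: 5 + 30 + 31 + 30 + 31 + 31 + 29 + 31 + 30 + 31 + 30 + 31 + 31 + 30 + 31 + 30 + 31 + 31 + 28 + 31 + 30 + 31 + 30 + 31 + 31 + 30 = 766.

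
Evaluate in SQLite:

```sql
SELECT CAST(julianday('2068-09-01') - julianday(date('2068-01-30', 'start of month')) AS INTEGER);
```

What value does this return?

244

`start of month` rewinds 2068-01-30 to 2068-01-01.
30 days remain in January 2068 after the 1st (31 − 1).
Full months from February 2068 through August 2068 contribute their day counts.
Then 1 day into September 2068.
Total: 30 + 29 + 31 + 30 + 31 + 30 + 31 + 31 + 1 = 244.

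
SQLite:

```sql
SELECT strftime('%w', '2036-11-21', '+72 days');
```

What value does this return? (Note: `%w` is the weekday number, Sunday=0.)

First apply '+72 days': 2036-11-21 → 2037-02-01.
2037-02-01 is a Sunday; with Sunday=0 that is 0.

0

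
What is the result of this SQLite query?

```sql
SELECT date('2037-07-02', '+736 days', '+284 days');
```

2040-04-17

Applying '+736 days' to 2037-07-02: counting 736 days forward gives 2039-07-08.
Applying '+284 days' to 2039-07-08: counting 284 days forward gives 2040-04-17.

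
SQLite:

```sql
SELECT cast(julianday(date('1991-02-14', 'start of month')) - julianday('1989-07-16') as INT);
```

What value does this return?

565

`start of month` rewinds 1991-02-14 to 1991-02-01.
15 days remain in July 1989 after the 16th (31 − 16).
Full months from August 1989 through January 1991 contribute their day counts.
Then 1 day into February 1991.
Total: 15 + 31 + 30 + 31 + 30 + 31 + 31 + 28 + 31 + 30 + 31 + 30 + 31 + 31 + 30 + 31 + 30 + 31 + 31 + 1 = 565.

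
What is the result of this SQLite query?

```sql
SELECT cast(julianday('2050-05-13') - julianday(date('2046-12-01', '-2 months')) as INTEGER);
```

Adding -2 months to 2046-12-01 gives 2046-10-01.
30 days remain in October 2046 after the 1st (31 − 1).
Full months from November 2046 through April 2050 contribute their day counts.
Then 13 days into May 2050.
Total: 30 + 30 + 31 + 31 + 28 + 31 + 30 + 31 + 30 + 31 + 31 + 30 + 31 + 30 + 31 + 31 + 29 + 31 + 30 + 31 + 30 + 31 + 31 + 30 + 31 + 30 + 31 + 31 + 28 + 31 + 30 + 31 + 30 + 31 + 31 + 30 + 31 + 30 + 31 + 31 + 28 + 31 + 30 + 13 = 1320.

1320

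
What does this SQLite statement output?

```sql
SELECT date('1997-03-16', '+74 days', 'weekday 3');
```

Applying '+74 days' to 1997-03-16: counting 74 days forward gives 1997-05-29.
`weekday 3` advances to the next Wednesday; 1997-05-29 is a Thursday, so it moves forward to 1997-06-04.

1997-06-04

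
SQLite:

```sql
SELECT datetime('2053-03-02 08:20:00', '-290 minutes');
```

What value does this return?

290 minutes = 4h 50m; -290 minutes from 2053-03-02 08:20:00 is 2053-03-02 03:30:00.

2053-03-02 03:30:00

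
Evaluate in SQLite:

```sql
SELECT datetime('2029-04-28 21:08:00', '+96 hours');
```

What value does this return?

+96 hours from 2029-04-28 21:08:00 is 2029-05-02 21:08:00 (crosses midnight).

2029-05-02 21:08:00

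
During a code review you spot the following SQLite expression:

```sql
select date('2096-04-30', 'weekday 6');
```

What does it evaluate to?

2096-05-05

`weekday 6` advances to the next Saturday; 2096-04-30 is a Monday, so it moves forward to 2096-05-05.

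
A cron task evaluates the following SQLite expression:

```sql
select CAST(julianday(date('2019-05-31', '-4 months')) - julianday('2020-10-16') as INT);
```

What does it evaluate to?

-624

Adding -4 months to 2019-05-31 gives 2019-01-31.
0 days remain in January 2019 after the 31st (31 − 31).
Full months from February 2019 through September 2020 contribute their day counts.
Then 16 days into October 2020.
Total: 0 + 28 + 31 + 30 + 31 + 30 + 31 + 31 + 30 + 31 + 30 + 31 + 31 + 29 + 31 + 30 + 31 + 30 + 31 + 31 + 30 + 16 = 624.
The subtraction is earlier − later, so the result is −624 → -624.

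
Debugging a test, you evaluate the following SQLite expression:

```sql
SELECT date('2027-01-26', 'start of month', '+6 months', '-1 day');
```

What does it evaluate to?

`start of month` rewinds 2027-01-26 to 2027-01-01.
Adding +6 months to 2027-01-01 gives 2027-07-01.
Going back 1 day from 2027-07-01 reaches 2027-06-30 (last day of June, 30 days).

2027-06-30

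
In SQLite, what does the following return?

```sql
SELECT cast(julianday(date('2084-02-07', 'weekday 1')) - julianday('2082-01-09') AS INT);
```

759

`weekday 1` advances to the next Monday; 2084-02-07 is already a Monday, so it stays at 2084-02-07.
22 days remain in January 2082 after the 9th (31 − 9).
Full months from February 2082 through January 2084 contribute their day counts.
Then 7 days into February 2084.
Total: 22 + 28 + 31 + 30 + 31 + 30 + 31 + 31 + 30 + 31 + 30 + 31 + 31 + 28 + 31 + 30 + 31 + 30 + 31 + 31 + 30 + 31 + 30 + 31 + 31 + 7 = 759.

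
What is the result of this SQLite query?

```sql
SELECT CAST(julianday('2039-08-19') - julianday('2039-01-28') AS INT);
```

3 days remain in January 2039 after the 28th (31 − 28).
Full months from February 2039 through July 2039 contribute their day counts.
Then 19 days into August 2039.
Total: 3 + 28 + 31 + 30 + 31 + 30 + 31 + 19 = 203.

203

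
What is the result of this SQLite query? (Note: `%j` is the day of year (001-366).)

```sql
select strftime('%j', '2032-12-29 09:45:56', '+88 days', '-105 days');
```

First apply '+88 days', '-105 days': 2032-12-29 09:45:56 → 2032-12-12 09:45:56.
Day-of-year for 2032-12-12: days since 2032-01-01 inclusive = 347, zero-padded to 347.

347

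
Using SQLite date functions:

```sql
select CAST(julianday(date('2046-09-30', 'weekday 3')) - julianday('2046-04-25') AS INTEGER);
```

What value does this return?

`weekday 3` advances to the next Wednesday; 2046-09-30 is a Sunday, so it moves forward to 2046-10-03.
5 days remain in April 2046 after the 25th (30 − 25).
May 2046: 31 days.
June 2046: 30 days.
July 2046: 31 days.
August 2046: 31 days.
September 2046: 30 days.
Then 3 days into October 2046.
Total: 5 + 31 + 30 + 31 + 31 + 30 + 3 = 161.

161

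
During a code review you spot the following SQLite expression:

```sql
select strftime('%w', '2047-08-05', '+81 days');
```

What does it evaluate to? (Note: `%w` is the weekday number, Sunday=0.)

First apply '+81 days': 2047-08-05 → 2047-10-25.
2047-10-25 is a Friday; with Sunday=0 that is 5.

5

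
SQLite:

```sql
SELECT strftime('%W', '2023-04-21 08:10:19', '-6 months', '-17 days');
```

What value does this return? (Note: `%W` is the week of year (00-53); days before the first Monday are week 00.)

40

First apply '-6 months', '-17 days': 2023-04-21 08:10:19 → 2022-10-04 08:10:19.
2022-10-04 is a Tuesday. SQLite's %W counts Mondays since the year started; the result is 40.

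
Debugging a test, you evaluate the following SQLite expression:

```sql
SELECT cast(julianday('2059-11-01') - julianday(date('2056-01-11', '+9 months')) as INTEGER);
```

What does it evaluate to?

1116

Adding +9 months to 2056-01-11 gives 2056-10-11.
20 days remain in October 2056 after the 11th (31 − 11).
Full months from November 2056 through October 2059 contribute their day counts.
Then 1 day into November 2059.
Total: 20 + 30 + 31 + 31 + 28 + 31 + 30 + 31 + 30 + 31 + 31 + 30 + 31 + 30 + 31 + 31 + 28 + 31 + 30 + 31 + 30 + 31 + 31 + 30 + 31 + 30 + 31 + 31 + 28 + 31 + 30 + 31 + 30 + 31 + 31 + 30 + 31 + 1 = 1116.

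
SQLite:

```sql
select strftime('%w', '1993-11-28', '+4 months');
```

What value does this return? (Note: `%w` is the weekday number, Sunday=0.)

1

First apply '+4 months': 1993-11-28 → 1994-03-28.
1994-03-28 is a Monday; with Sunday=0 that is 1.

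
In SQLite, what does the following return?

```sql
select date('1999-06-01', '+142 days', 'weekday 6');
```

Applying '+142 days' to 1999-06-01: counting 142 days forward gives 1999-10-21.
`weekday 6` advances to the next Saturday; 1999-10-21 is a Thursday, so it moves forward to 1999-10-23.

1999-10-23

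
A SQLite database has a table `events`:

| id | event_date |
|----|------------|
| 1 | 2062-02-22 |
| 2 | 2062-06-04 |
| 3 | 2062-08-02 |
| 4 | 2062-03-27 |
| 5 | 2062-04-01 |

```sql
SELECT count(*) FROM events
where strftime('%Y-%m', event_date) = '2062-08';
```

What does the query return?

Rows with year-month 2062-08: 2062-08-02 → 1.

1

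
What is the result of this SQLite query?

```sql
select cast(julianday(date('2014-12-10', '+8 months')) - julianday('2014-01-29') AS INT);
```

558

Adding +8 months to 2014-12-10 gives 2015-08-10.
2 days remain in January 2014 after the 29th (31 − 29).
Full months from February 2014 through July 2015 contribute their day counts.
Then 10 days into August 2015.
Total: 2 + 28 + 31 + 30 + 31 + 30 + 31 + 31 + 30 + 31 + 30 + 31 + 31 + 28 + 31 + 30 + 31 + 30 + 31 + 10 = 558.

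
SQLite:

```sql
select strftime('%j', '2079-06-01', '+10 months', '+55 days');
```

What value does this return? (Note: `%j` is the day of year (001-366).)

147

First apply '+10 months', '+55 days': 2079-06-01 → 2080-05-26.
Day-of-year for 2080-05-26: days since 2080-01-01 inclusive = 147, zero-padded to 147.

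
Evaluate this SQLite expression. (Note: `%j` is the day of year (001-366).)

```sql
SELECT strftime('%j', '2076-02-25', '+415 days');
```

105

First apply '+415 days': 2076-02-25 → 2077-04-15.
Day-of-year for 2077-04-15: days since 2077-01-01 inclusive = 105, zero-padded to 105.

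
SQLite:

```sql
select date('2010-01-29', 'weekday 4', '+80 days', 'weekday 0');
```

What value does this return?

2010-04-25

`weekday 4` advances to the next Thursday; 2010-01-29 is a Friday, so it moves forward to 2010-02-04.
Applying '+80 days' to 2010-02-04: counting 80 days forward gives 2010-04-25.
`weekday 0` advances to the next Sunday; 2010-04-25 is already a Sunday, so it stays at 2010-04-25.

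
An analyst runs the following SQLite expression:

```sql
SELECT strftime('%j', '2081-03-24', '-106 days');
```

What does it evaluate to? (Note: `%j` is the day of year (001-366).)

343

First apply '-106 days': 2081-03-24 → 2080-12-08.
Day-of-year for 2080-12-08: days since 2080-01-01 inclusive = 343, zero-padded to 343.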